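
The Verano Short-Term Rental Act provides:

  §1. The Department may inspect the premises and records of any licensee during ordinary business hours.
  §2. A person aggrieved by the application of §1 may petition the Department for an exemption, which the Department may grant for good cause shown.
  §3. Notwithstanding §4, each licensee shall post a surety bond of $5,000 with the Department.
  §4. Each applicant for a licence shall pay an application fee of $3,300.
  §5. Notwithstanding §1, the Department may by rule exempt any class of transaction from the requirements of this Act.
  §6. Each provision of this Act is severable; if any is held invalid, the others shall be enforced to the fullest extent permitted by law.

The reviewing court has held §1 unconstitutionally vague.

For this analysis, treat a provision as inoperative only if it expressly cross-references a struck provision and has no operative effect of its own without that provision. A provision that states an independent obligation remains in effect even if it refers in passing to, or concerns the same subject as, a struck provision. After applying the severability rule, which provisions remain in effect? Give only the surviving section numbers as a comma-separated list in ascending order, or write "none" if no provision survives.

§1 is struck. §2 operates only by reference to §1, so it falls with §1. §5 mentions §1 but its own obligation stands independently of §1, so §5 is not affected. §6 is a severability clause and preserves every provision that can still be given independent effect. That leaves §3, §4, §5, and §6 in effect.

3, 4, 5, 6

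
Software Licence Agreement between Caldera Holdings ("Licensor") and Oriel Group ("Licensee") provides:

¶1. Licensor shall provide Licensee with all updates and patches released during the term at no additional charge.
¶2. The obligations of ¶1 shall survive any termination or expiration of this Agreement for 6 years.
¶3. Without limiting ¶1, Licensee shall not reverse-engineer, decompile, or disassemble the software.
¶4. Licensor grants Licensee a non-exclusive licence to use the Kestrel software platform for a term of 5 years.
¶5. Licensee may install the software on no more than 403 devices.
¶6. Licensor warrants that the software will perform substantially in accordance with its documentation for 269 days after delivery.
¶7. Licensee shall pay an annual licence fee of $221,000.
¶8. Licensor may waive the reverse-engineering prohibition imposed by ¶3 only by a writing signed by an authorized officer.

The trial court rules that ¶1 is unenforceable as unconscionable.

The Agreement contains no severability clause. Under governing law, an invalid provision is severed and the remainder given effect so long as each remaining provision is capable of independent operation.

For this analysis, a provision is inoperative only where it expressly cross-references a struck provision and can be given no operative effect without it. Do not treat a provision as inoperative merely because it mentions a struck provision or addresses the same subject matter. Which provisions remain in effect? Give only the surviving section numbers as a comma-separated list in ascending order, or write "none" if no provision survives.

¶1 is struck. ¶2 operates only by reference to ¶1, so it falls with ¶1. Although ¶3 refers to ¶1, its operative terms do not depend on ¶1, so it remains in effect. With no severability clause, the stated default rule severs what cannot stand and enforces each remaining provision that can operate on its own. The provisions still in force are ¶3, ¶4, ¶5, ¶6, ¶7, and ¶8.

3, 4, 5, 6, 7, 8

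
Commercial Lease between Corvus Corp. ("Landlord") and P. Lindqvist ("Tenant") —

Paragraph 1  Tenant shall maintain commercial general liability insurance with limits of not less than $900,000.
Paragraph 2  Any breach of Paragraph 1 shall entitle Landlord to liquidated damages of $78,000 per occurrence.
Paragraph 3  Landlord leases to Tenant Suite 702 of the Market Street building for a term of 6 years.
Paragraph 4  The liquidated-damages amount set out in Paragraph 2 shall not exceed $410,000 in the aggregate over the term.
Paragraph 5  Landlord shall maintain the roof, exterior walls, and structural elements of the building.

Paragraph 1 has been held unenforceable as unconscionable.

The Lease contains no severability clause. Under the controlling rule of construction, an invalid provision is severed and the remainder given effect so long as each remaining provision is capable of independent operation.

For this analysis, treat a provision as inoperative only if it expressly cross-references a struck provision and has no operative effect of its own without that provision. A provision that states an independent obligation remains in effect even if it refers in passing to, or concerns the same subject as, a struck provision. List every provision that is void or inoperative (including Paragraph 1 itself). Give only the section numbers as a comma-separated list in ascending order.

Paragraph 1 is struck. Paragraph 2 operates only by reference to Paragraph 1, so it falls with Paragraph 1. Paragraph 4 does nothing except set the aggregate cap on the liquidated-damages amount by reference to Paragraph 2; with Paragraph 2 gone it has no independent effect and is inoperative. Under the stated default rule, only provisions that cannot operate independently fall away; the rest are enforced. That leaves Paragraph 3 and Paragraph 5 in effect.

1, 2, 4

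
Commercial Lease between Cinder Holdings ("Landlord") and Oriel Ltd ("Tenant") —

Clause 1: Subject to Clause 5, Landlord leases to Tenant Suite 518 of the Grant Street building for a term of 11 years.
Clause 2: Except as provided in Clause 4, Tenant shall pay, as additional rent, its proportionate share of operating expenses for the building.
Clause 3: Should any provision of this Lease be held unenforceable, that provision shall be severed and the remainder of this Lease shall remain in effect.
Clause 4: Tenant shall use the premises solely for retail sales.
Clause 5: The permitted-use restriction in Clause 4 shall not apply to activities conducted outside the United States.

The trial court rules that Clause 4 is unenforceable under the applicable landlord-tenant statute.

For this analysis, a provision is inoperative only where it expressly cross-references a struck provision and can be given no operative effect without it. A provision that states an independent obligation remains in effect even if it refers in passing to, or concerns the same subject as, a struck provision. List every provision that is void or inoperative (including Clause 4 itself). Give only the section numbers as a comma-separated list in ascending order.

4, 5

Clause 4 is struck. The whole of Clause 5 is the carve-out from the permitted-use restriction, defined by reference to Clause 4, so Clause 5 cannot stand once Clause 4 is removed. Although Clause 2 refers to Clause 4, its operative terms do not depend on Clause 4, so it remains in effect. Although Clause 1 refers to Clause 5, its operative terms do not depend on Clause 5, so it remains in effect. Clause 3 is a severability clause and preserves every provision that can still be given independent effect. Clause 1, Clause 2, and Clause 3 remain in effect.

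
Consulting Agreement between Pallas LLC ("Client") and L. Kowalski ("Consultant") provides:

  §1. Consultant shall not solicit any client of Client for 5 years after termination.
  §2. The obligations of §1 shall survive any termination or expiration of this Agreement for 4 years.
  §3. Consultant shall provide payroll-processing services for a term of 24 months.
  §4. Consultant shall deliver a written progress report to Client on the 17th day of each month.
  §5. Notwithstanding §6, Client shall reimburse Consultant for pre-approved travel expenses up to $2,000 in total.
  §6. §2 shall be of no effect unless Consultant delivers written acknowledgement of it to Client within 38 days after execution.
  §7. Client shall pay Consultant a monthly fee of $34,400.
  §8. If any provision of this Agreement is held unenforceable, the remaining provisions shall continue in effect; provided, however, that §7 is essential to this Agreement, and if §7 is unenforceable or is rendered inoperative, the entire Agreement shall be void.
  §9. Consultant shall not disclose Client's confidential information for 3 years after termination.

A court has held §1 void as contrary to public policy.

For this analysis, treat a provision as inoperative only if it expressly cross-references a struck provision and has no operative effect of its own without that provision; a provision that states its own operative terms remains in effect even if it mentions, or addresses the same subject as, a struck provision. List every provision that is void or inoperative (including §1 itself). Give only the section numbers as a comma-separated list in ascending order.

1, 2, 6

§1 is struck. §2 operates only by reference to §1, so it falls with §1. §6 operates only by reference to §2, so it falls with §2. §5 mentions §6 but its own obligation stands independently of §6, so §5 is not affected. §8 makes §7 an essential term, but §7 is unaffected, so the severability proviso in §8 preserves the remaining provisions. That leaves §3, §4, §5, §7, §8, and §9 in effect.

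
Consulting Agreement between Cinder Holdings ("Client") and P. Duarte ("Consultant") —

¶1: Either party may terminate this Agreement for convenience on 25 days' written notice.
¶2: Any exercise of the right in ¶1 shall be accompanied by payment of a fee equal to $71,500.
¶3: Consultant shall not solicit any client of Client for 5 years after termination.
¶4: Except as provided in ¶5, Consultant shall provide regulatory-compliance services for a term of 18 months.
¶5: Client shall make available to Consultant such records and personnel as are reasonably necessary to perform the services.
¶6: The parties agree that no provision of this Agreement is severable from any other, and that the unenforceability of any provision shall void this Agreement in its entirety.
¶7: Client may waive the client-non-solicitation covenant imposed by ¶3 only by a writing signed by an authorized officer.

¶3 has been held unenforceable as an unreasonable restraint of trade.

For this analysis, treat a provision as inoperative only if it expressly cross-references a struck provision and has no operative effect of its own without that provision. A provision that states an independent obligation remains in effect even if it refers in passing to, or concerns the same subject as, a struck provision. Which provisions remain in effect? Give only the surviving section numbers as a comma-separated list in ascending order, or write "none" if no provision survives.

none

¶3 is struck. The only function of ¶7 is the waiver condition for ¶3, so it cannot stand once ¶3 is removed. ¶6 provides that the Agreement is not severable, so the invalidity of any one provision voids the entire Agreement. No provision of the Agreement survives.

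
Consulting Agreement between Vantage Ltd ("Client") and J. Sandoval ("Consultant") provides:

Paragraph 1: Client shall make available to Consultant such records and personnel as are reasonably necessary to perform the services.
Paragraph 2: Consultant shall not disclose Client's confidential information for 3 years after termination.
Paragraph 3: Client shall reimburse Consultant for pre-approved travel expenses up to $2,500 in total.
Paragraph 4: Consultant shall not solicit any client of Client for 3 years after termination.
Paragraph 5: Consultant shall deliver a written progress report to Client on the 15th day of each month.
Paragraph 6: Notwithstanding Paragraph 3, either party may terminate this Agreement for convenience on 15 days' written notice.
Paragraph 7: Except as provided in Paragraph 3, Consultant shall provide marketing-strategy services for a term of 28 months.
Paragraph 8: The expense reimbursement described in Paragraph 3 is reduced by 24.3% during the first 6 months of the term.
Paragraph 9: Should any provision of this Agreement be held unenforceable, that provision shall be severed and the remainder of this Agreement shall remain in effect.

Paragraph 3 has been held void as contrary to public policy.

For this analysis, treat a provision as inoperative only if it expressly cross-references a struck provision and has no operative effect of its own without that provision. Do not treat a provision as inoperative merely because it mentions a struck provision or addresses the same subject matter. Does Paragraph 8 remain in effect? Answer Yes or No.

No

Paragraph 3 is struck. Paragraph 8 operates only by reference to Paragraph 3, so it falls with Paragraph 3. Although Paragraph 6 refers to Paragraph 3, its operative terms do not depend on Paragraph 3, so it remains in effect. Although Paragraph 7 refers to Paragraph 3, its operative terms do not depend on Paragraph 3, so it remains in effect. Paragraph 9 is a severability clause and preserves every provision that can still be given independent effect. The provisions still in force are Paragraph 1, Paragraph 2, Paragraph 4, Paragraph 5, Paragraph 6, Paragraph 7, and Paragraph 9. Paragraph 8 is among the inoperative provisions, so the answer is no.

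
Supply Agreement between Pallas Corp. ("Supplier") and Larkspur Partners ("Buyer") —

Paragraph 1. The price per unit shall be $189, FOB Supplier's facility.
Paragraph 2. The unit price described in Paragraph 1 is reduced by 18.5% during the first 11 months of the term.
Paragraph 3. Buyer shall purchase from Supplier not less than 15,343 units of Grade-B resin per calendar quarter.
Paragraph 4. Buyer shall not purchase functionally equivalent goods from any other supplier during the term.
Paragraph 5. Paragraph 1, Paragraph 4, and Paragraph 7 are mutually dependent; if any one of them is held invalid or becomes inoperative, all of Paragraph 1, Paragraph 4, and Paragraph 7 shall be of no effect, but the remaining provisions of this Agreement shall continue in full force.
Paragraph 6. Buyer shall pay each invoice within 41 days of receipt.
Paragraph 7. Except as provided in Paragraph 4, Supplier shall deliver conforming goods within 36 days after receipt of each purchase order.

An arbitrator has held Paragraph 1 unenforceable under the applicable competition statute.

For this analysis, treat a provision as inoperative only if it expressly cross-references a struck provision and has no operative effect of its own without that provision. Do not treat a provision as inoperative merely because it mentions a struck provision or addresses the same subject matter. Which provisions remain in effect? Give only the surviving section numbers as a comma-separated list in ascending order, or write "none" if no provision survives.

Paragraph 1 is struck. Paragraph 2 operates only by reference to Paragraph 1, so it falls with Paragraph 1. Paragraph 5 declares Paragraph 1, Paragraph 4, and Paragraph 7 mutually dependent; since one of them has fallen, all of them are of no effect. That brings down Paragraph 4 and Paragraph 7 as well. The remainder continues in force under Paragraph 5. The provisions still in force are Paragraph 3, Paragraph 5, and Paragraph 6.

3, 5, 6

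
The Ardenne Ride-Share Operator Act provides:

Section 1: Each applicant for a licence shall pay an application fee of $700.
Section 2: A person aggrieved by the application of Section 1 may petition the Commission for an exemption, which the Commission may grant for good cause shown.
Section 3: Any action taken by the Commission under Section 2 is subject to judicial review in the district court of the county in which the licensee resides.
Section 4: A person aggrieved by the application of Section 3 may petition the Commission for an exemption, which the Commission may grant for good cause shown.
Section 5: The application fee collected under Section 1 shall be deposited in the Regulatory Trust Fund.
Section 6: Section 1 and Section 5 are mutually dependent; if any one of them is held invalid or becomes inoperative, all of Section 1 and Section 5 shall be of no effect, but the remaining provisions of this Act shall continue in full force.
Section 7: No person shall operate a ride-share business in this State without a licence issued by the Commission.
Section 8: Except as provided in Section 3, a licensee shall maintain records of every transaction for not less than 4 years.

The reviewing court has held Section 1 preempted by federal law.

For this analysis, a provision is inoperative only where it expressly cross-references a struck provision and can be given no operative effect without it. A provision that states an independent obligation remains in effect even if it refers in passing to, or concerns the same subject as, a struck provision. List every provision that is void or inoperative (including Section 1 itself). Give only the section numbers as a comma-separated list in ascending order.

Section 1 is struck. Section 2 has no operative effect of its own apart from Section 1 and is therefore inoperative. Section 5 operates only by reference to Section 1, so it falls with Section 1. The only function of Section 3 is the judicial-review right for Section 2, so it cannot stand once Section 2 is removed. Section 4 has no operative effect of its own apart from Section 3 and is therefore inoperative. Section 8 mentions Section 3 but its own obligation stands independently of Section 3, so Section 8 is not affected. Section 6 declares Section 1 and Section 5 mutually dependent; since one of them has fallen, all of them are of no effect. The remainder continues in force under Section 6. That leaves Section 6, Section 7, and Section 8 in effect.

1, 2, 3, 4, 5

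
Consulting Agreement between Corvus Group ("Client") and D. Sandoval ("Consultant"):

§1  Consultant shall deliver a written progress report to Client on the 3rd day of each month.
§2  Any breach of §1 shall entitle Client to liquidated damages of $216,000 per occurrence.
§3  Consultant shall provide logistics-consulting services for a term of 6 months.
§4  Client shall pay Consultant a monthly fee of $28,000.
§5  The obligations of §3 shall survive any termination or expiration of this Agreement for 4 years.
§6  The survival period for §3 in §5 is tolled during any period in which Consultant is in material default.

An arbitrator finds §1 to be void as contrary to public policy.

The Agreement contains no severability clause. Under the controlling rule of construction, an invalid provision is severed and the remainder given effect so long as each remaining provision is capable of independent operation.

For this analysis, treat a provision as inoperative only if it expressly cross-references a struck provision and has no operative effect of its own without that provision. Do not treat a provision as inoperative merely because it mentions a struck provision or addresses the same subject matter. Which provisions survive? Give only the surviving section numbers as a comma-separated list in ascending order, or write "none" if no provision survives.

3, 4, 5, 6

§1 is struck. §2 has no operative effect of its own apart from §1 and is therefore inoperative. Under the stated default rule, only provisions that cannot operate independently fall away; the rest are enforced. The provisions still in force are §3, §4, §5, and §6.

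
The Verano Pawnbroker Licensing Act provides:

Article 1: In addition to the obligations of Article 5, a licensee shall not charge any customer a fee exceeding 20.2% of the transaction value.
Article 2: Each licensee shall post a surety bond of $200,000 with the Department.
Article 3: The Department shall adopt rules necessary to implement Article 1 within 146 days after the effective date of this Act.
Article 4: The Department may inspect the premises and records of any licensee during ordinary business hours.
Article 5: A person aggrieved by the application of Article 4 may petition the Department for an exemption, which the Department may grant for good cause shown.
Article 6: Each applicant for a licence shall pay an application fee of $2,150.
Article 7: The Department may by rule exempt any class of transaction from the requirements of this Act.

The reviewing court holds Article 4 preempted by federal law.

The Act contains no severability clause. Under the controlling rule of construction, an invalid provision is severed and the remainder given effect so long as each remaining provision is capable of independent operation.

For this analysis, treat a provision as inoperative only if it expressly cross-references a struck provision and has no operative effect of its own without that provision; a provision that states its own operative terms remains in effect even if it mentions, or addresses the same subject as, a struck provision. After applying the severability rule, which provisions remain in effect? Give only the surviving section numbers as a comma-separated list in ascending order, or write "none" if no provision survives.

Article 4 is struck. The only function of Article 5 is the exemption procedure for Article 4, so it cannot stand once Article 4 is removed. Although Article 1 refers to Article 5, its operative terms do not depend on Article 5, so it remains in effect. With no severability clause, the stated default rule severs what cannot stand and enforces each remaining provision that can operate on its own. The provisions still in force are Article 1, Article 2, Article 3, Article 6, and Article 7.

1, 2, 3, 6, 7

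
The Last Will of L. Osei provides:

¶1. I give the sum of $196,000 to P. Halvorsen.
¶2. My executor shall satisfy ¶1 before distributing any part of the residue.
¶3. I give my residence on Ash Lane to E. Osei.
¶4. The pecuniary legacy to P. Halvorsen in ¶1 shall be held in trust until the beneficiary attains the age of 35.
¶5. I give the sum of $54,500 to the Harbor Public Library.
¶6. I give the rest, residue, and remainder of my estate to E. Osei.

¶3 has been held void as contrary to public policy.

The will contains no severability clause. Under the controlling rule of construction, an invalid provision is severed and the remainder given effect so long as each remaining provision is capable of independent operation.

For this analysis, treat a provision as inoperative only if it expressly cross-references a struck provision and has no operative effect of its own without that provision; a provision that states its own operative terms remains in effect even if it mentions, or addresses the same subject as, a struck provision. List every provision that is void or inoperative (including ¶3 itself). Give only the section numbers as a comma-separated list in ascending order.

3

¶3 is struck. Nothing else in the will is defined by reference to ¶3. Under the stated default rule, only provisions that cannot operate independently fall away; the rest are enforced. That leaves ¶1, ¶2, ¶4, ¶5, and ¶6 in effect.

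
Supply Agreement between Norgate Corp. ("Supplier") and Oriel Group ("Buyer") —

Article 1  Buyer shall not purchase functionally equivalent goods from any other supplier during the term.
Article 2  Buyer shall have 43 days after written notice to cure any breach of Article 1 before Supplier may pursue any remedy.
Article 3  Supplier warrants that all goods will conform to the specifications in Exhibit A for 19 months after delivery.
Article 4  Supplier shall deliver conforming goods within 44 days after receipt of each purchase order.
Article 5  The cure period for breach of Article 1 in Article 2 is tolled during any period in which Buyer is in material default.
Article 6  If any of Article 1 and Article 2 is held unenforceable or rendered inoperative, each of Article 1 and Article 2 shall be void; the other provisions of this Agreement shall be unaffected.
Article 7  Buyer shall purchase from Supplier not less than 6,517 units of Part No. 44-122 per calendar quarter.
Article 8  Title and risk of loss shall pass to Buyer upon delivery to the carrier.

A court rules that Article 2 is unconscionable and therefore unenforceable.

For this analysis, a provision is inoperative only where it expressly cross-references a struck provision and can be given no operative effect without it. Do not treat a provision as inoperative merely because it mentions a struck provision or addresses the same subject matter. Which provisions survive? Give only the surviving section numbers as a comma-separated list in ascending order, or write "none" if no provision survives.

3, 4, 6, 7, 8

Article 2 is struck. Article 5 does nothing except set the tolling of the cure period for breach of Article 1 by reference to Article 2; with Article 2 gone it has no independent effect and is inoperative. Article 6 declares Article 1 and Article 2 mutually dependent; since one of them has fallen, all of them are of no effect. That brings down Article 1 as well. The remainder continues in force under Article 6. The provisions still in force are Article 3, Article 4, Article 6, Article 7, and Article 8.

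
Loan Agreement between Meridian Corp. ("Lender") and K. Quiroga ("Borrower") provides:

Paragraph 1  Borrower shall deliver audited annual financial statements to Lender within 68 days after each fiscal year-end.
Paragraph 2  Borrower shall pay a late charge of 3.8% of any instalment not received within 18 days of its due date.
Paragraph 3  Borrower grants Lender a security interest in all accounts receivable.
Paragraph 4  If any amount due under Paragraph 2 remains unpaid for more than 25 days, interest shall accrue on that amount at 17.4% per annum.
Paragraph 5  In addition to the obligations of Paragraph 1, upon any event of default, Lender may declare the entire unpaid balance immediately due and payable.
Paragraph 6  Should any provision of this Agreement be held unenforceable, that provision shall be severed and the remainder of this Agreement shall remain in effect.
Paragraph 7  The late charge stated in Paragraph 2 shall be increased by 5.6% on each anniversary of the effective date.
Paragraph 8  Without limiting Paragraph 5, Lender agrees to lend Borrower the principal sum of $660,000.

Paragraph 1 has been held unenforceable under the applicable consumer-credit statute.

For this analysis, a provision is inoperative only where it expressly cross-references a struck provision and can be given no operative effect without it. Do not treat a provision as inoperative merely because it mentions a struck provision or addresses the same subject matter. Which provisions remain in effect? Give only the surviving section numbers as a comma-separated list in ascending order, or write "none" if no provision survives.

Paragraph 1 is struck. Paragraph 5 mentions Paragraph 1 but its own obligation stands independently of Paragraph 1, so Paragraph 5 is not affected. No other provision's operative terms depend on Paragraph 1. Under the severability clause in Paragraph 6, the remaining provisions continue in force. Paragraph 2, Paragraph 3, Paragraph 4, Paragraph 5, Paragraph 6, Paragraph 7, and Paragraph 8 remain in effect.

2, 3, 4, 5, 6, 7, 8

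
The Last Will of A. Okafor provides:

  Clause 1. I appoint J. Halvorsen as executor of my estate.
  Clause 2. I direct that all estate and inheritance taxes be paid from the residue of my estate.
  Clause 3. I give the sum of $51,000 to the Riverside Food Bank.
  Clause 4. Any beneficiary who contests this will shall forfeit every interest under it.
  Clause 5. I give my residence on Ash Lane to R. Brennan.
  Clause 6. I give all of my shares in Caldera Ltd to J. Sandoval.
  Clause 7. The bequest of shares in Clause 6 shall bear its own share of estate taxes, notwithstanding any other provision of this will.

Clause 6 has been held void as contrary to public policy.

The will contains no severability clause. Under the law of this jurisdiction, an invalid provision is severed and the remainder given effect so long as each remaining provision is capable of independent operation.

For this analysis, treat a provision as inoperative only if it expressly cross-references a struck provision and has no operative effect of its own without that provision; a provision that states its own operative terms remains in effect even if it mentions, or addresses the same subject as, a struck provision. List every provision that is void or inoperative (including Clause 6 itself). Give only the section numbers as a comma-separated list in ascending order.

Clause 6 is struck. Clause 7 has no operative effect of its own apart from Clause 6 and is therefore inoperative. Under the stated default rule, only provisions that cannot operate independently fall away; the rest are enforced. That leaves Clause 1, Clause 2, Clause 3, Clause 4, and Clause 5 in effect.

6, 7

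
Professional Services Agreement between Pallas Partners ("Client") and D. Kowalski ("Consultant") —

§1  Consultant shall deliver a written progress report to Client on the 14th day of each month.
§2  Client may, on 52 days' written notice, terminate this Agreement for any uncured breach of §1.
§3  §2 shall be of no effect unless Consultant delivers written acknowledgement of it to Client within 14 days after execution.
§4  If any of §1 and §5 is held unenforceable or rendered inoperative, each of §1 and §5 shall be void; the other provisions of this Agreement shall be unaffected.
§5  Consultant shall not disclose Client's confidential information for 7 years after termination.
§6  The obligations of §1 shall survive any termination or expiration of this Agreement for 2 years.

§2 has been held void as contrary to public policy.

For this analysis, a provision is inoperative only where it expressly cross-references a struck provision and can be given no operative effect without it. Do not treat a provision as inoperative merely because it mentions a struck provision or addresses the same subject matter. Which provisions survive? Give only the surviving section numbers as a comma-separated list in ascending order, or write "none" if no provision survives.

§2 is struck. §3 has no operative effect of its own apart from §2 and is therefore inoperative. §4 ties §1 and §5 together, but none of those is affected here; the remaining provisions continue in force under §4. §1, §4, §5, and §6 remain in effect.

1, 4, 5, 6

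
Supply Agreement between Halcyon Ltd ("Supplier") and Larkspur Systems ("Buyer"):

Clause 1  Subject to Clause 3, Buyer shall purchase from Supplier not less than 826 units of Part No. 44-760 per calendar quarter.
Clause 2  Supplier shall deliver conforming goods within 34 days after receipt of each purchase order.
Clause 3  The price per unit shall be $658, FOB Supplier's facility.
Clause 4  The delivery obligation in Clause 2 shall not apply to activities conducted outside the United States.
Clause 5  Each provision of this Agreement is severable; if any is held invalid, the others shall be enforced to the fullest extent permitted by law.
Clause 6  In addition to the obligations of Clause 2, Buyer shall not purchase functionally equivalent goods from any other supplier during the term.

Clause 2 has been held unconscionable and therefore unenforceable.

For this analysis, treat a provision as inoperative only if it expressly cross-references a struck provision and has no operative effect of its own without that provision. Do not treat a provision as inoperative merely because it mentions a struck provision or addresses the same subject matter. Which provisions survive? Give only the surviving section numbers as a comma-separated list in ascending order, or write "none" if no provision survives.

Clause 2 is struck. The whole of Clause 4 is the carve-out from the delivery obligation, defined by reference to Clause 2, so Clause 4 cannot stand once Clause 2 is removed. Although Clause 6 refers to Clause 2, its operative terms do not depend on Clause 2, so it remains in effect. Under the severability clause in Clause 5, the remaining provisions continue in force. That leaves Clause 1, Clause 3, Clause 5, and Clause 6 in effect.

1, 3, 5, 6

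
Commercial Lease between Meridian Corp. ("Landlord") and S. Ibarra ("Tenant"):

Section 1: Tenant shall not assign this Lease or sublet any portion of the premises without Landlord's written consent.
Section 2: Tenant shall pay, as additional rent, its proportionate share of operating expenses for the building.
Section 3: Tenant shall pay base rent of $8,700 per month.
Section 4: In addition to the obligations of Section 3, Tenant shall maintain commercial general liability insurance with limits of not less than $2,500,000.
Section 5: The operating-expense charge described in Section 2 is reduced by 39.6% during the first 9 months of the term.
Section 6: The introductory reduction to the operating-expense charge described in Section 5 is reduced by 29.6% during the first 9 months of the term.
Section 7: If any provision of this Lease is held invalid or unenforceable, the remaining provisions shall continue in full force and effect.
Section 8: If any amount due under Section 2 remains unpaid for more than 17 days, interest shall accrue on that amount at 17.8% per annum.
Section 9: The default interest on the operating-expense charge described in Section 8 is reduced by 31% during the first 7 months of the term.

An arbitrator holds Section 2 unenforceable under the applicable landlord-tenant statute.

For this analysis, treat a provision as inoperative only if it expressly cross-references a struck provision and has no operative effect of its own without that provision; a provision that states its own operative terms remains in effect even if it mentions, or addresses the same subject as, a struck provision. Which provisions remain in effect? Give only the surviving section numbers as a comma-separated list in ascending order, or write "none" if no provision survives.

Section 2 is struck. The whole of Section 5 is the introductory reduction to the operating-expense charge, defined by reference to Section 2, so Section 5 cannot stand once Section 2 is removed. Section 8 operates only by reference to Section 2, so it falls with Section 2. Section 6 operates only by reference to Section 5, so it falls with Section 5. Section 9 does nothing except set the introductory reduction to the default interest on the operating-expense charge by reference to Section 8; with Section 8 gone it has no independent effect and is inoperative. Section 7 is a severability clause and preserves every provision that can still be given independent effect. That leaves Section 1, Section 3, Section 4, and Section 7 in effect.

1, 3, 4, 7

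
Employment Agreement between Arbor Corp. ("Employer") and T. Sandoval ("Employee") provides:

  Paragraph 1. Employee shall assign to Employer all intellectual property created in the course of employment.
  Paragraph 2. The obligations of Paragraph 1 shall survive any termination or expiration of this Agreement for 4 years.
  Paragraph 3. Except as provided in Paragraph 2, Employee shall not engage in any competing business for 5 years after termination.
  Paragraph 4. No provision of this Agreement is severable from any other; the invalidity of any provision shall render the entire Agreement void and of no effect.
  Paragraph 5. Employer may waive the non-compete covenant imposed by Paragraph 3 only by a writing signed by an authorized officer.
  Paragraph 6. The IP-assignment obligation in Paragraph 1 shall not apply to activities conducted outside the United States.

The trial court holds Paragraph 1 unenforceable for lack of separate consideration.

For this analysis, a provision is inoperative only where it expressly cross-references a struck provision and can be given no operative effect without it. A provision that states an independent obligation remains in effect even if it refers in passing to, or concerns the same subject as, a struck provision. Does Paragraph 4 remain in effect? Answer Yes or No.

No

Paragraph 1 is struck. Paragraph 2 merely fixes the survival period for Paragraph 1; with Paragraph 1 gone it has nothing to operate on and falls away. Paragraph 6 does nothing except set the carve-out from the IP-assignment obligation by reference to Paragraph 1; with Paragraph 1 gone it has no independent effect and is inoperative. Paragraph 4 provides that the Agreement is not severable, so the invalidity of any one provision voids the entire Agreement. No provision of the Agreement survives. Paragraph 4 is among the inoperative provisions, so the answer is no.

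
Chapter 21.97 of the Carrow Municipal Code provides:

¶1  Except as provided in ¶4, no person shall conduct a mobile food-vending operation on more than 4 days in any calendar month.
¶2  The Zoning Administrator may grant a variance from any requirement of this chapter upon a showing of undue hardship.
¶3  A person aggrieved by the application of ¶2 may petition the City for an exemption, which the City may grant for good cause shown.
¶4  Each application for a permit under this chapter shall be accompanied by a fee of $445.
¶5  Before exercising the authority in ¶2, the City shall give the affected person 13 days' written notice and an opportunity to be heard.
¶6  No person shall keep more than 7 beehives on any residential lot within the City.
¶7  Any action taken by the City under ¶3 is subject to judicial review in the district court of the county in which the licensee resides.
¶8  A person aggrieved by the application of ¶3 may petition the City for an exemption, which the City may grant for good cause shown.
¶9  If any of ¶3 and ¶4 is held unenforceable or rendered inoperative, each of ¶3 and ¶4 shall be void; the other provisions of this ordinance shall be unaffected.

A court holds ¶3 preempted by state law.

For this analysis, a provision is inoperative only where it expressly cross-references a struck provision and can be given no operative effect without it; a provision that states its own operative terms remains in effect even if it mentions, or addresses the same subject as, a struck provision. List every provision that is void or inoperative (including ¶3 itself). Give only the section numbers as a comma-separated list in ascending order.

3, 4, 7, 8

¶3 is struck. ¶7 merely fixes the judicial-review right for ¶3; with ¶3 gone it has nothing to operate on and falls away. ¶8 merely fixes the exemption procedure for ¶3; with ¶3 gone it has nothing to operate on and falls away. Although ¶1 refers to ¶4, its operative terms do not depend on ¶4, so it remains in effect. ¶9 declares ¶3 and ¶4 mutually dependent; since one of them has fallen, all of them are of no effect. That brings down ¶4 as well. The remainder continues in force under ¶9. That leaves ¶1, ¶2, ¶5, ¶6, and ¶9 in effect.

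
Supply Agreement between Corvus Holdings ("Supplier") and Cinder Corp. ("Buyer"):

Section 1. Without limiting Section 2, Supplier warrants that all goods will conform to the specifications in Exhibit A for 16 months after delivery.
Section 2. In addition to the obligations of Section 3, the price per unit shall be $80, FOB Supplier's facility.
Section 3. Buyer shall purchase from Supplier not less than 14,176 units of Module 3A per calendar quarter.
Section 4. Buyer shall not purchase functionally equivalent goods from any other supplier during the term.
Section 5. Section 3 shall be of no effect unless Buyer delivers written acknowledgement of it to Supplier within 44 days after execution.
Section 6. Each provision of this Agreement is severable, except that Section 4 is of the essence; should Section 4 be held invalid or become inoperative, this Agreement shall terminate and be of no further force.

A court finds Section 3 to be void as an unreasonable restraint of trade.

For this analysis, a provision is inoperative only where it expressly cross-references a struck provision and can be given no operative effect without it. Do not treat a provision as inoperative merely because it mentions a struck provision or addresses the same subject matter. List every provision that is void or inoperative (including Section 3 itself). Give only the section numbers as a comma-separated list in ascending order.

Section 3 is struck. The only function of Section 5 is the acknowledgement condition for Section 3, so it cannot stand once Section 3 is removed. Although Section 2 refers to Section 3, its operative terms do not depend on Section 3, so it remains in effect. Section 6 makes Section 4 an essential term, but Section 4 is unaffected, so the severability proviso in Section 6 preserves the remaining provisions. That leaves Section 1, Section 2, Section 4, and Section 6 in effect.

3, 5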